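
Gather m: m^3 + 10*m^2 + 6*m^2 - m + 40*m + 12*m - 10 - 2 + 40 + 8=m^3 + 16*m^2 + 51*m + 36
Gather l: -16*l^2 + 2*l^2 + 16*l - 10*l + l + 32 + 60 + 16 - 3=-14*l^2 + 7*l + 105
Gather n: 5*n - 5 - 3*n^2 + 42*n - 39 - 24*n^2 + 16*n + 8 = -27*n^2 + 63*n - 36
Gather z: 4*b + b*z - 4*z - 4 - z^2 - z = 4*b - z^2 + z*(b - 5) - 4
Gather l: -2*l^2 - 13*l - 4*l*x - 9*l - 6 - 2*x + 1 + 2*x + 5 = -2*l^2 + l*(-4*x - 22)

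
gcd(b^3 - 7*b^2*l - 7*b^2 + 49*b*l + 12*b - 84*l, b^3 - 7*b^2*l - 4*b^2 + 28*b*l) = b^2 - 7*b*l - 4*b + 28*l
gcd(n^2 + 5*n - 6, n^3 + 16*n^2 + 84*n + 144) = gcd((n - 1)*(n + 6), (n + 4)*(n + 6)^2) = n + 6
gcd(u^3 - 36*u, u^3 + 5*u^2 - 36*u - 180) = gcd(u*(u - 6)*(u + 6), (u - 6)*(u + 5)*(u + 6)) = u^2 - 36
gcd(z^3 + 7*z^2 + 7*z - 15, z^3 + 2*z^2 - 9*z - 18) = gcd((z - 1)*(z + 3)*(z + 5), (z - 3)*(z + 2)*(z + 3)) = z + 3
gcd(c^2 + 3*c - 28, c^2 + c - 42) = c + 7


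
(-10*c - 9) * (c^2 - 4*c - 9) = -10*c^3 + 31*c^2 + 126*c + 81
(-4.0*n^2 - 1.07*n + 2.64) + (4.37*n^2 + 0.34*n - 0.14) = 0.37*n^2 - 0.73*n + 2.5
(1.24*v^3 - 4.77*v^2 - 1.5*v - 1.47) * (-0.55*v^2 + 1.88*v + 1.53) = -0.682*v^5 + 4.9547*v^4 - 6.2454*v^3 - 9.3096*v^2 - 5.0586*v - 2.2491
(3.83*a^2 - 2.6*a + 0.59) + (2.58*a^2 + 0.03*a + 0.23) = 6.41*a^2 - 2.57*a + 0.82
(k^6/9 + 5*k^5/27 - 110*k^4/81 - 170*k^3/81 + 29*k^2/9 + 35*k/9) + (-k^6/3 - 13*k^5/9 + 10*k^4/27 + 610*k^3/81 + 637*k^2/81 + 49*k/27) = -2*k^6/9 - 34*k^5/27 - 80*k^4/81 + 440*k^3/81 + 898*k^2/81 + 154*k/27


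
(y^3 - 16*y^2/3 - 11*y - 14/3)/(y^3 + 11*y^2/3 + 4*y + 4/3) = (y - 7)/(y + 2)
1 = 1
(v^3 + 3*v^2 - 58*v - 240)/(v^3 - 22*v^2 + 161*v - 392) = (v^2 + 11*v + 30)/(v^2 - 14*v + 49)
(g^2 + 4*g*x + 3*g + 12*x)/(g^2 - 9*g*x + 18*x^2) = (g^2 + 4*g*x + 3*g + 12*x)/(g^2 - 9*g*x + 18*x^2)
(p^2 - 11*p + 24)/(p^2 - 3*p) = (p - 8)/p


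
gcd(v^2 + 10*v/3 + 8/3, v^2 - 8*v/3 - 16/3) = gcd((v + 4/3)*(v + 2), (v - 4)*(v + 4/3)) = v + 4/3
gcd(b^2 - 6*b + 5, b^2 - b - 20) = b - 5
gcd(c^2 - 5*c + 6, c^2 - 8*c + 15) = c - 3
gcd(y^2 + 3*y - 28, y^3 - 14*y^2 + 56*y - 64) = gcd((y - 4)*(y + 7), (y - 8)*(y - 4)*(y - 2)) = y - 4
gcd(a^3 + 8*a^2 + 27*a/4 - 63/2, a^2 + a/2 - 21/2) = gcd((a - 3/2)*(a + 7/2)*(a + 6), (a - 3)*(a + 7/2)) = a + 7/2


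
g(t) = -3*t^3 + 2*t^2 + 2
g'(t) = -9*t^2 + 4*t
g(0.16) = 2.04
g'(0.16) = 0.41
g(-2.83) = 86.01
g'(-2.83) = -83.40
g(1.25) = -0.73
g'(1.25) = -9.06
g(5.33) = -395.44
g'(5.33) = -234.36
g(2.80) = -48.18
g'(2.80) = -59.36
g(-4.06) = 235.74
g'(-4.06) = -164.59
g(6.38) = -695.67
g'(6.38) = -340.82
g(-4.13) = 247.45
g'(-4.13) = -170.03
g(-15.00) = 10577.00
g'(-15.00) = -2085.00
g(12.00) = -4894.00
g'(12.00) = -1248.00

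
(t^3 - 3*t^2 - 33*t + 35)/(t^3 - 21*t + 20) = (t - 7)/(t - 4)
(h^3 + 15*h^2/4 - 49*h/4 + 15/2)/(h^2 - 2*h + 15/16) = 4*(h^2 + 5*h - 6)/(4*h - 3)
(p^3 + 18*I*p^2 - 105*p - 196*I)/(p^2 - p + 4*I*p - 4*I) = (p^2 + 14*I*p - 49)/(p - 1)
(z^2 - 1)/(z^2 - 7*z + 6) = (z + 1)/(z - 6)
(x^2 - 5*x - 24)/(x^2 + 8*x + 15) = (x - 8)/(x + 5)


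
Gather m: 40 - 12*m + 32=72 - 12*m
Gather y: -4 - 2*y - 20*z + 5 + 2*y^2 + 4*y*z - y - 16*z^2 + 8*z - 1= 2*y^2 + y*(4*z - 3) - 16*z^2 - 12*z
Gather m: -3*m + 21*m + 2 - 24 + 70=18*m + 48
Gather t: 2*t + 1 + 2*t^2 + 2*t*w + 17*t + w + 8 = 2*t^2 + t*(2*w + 19) + w + 9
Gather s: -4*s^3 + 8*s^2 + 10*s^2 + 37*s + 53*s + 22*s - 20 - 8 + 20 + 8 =-4*s^3 + 18*s^2 + 112*s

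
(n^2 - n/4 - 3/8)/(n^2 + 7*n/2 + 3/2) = (n - 3/4)/(n + 3)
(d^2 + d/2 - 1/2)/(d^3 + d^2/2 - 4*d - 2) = (2*d^2 + d - 1)/(2*d^3 + d^2 - 8*d - 4)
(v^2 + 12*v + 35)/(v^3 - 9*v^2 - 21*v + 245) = (v + 7)/(v^2 - 14*v + 49)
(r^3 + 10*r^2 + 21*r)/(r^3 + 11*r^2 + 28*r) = (r + 3)/(r + 4)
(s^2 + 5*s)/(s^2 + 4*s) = (s + 5)/(s + 4)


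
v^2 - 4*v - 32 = (v - 8)*(v + 4)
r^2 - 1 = (r - 1)*(r + 1)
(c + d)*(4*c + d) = 4*c^2 + 5*c*d + d^2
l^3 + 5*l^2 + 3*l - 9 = (l - 1)*(l + 3)^2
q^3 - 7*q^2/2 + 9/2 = (q - 3)*(q - 3/2)*(q + 1)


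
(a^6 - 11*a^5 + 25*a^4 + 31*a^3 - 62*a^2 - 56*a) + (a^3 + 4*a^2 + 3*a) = a^6 - 11*a^5 + 25*a^4 + 32*a^3 - 58*a^2 - 53*a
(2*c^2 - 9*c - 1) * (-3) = -6*c^2 + 27*c + 3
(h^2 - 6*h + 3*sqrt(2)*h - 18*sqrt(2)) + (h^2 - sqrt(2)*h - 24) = 2*h^2 - 6*h + 2*sqrt(2)*h - 18*sqrt(2) - 24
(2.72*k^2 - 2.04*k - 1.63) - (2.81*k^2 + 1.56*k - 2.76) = -0.0899999999999999*k^2 - 3.6*k + 1.13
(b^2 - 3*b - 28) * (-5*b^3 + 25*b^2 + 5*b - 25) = -5*b^5 + 40*b^4 + 70*b^3 - 740*b^2 - 65*b + 700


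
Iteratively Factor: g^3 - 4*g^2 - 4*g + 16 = (g + 2)*(g^2 - 6*g + 8) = (g - 2)*(g + 2)*(g - 4)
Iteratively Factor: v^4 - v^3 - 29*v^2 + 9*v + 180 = (v + 3)*(v^3 - 4*v^2 - 17*v + 60) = (v - 3)*(v + 3)*(v^2 - v - 20) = (v - 3)*(v + 3)*(v + 4)*(v - 5)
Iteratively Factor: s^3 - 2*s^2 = (s)*(s^2 - 2*s) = s*(s - 2)*(s)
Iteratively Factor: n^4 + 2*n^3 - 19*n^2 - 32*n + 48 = (n + 4)*(n^3 - 2*n^2 - 11*n + 12) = (n + 3)*(n + 4)*(n^2 - 5*n + 4) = (n - 1)*(n + 3)*(n + 4)*(n - 4)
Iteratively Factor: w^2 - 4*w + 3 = (w - 3)*(w - 1)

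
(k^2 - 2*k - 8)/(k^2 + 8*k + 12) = (k - 4)/(k + 6)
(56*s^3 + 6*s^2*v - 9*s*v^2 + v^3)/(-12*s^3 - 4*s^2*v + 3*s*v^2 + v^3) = (-28*s^2 + 11*s*v - v^2)/(6*s^2 - s*v - v^2)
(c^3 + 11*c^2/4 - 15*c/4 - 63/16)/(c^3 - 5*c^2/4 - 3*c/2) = (c^2 + 2*c - 21/4)/(c*(c - 2))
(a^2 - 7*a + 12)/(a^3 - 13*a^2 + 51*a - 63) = (a - 4)/(a^2 - 10*a + 21)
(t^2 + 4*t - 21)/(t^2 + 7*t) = (t - 3)/t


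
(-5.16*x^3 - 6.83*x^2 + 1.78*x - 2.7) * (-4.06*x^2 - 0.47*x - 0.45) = 20.9496*x^5 + 30.155*x^4 - 1.6947*x^3 + 13.1989*x^2 + 0.468*x + 1.215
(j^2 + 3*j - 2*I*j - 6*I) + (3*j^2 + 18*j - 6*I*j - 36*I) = 4*j^2 + 21*j - 8*I*j - 42*I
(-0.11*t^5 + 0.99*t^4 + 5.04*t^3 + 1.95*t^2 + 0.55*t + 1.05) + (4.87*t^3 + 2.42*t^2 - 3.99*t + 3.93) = -0.11*t^5 + 0.99*t^4 + 9.91*t^3 + 4.37*t^2 - 3.44*t + 4.98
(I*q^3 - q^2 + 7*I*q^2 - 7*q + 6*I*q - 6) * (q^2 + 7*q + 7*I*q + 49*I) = I*q^5 - 8*q^4 + 14*I*q^4 - 112*q^3 + 48*I*q^3 - 440*q^2 - 56*I*q^2 - 336*q - 385*I*q - 294*I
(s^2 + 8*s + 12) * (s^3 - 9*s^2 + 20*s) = s^5 - s^4 - 40*s^3 + 52*s^2 + 240*s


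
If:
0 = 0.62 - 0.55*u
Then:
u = 1.13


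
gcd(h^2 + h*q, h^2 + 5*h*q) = h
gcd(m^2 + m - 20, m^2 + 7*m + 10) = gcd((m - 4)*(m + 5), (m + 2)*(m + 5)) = m + 5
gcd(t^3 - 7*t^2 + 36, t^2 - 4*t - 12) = t^2 - 4*t - 12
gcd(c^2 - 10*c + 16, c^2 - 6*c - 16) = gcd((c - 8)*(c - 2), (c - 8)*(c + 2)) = c - 8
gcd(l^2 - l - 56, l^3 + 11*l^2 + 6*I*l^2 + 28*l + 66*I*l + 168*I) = l + 7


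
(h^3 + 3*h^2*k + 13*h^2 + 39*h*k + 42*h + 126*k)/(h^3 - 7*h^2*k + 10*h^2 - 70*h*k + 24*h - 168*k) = (h^2 + 3*h*k + 7*h + 21*k)/(h^2 - 7*h*k + 4*h - 28*k)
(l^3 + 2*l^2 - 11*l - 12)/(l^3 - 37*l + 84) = (l^2 + 5*l + 4)/(l^2 + 3*l - 28)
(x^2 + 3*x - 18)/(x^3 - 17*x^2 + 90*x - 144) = (x + 6)/(x^2 - 14*x + 48)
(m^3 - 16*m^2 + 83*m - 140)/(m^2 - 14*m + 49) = (m^2 - 9*m + 20)/(m - 7)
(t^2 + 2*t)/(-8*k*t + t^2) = (t + 2)/(-8*k + t)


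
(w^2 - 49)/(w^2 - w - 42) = (w + 7)/(w + 6)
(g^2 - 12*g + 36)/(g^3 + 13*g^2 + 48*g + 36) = (g^2 - 12*g + 36)/(g^3 + 13*g^2 + 48*g + 36)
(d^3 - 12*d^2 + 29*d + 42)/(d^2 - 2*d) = (d^3 - 12*d^2 + 29*d + 42)/(d*(d - 2))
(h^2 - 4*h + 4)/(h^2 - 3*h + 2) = (h - 2)/(h - 1)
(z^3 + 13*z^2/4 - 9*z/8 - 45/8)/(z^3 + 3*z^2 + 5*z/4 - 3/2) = (4*z^2 + 7*z - 15)/(2*(2*z^2 + 3*z - 2))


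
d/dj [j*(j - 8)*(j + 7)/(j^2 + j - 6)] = (j^4 + 2*j^3 + 37*j^2 + 12*j + 336)/(j^4 + 2*j^3 - 11*j^2 - 12*j + 36)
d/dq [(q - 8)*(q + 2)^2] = (q + 2)*(3*q - 14)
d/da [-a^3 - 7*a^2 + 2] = a*(-3*a - 14)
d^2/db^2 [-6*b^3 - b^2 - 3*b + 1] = -36*b - 2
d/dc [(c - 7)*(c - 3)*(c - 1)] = 3*c^2 - 22*c + 31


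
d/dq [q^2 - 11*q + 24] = 2*q - 11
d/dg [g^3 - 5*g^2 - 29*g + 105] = 3*g^2 - 10*g - 29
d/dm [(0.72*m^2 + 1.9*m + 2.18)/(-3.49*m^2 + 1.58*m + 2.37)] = (7.7686*m^2 + 18.6292*m + 1.0586)/(12.1801*m^4 - 11.0284*m^3 - 14.0462*m^2 + 7.4892*m + 5.6169)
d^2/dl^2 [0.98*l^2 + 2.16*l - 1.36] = 1.96000000000000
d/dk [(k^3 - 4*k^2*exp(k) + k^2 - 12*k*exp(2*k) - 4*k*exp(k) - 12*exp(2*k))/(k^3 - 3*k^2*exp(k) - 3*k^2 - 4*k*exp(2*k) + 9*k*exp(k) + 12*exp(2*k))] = ((-k^3 + 4*k^2*exp(k) - k^2 + 12*k*exp(2*k) + 4*k*exp(k) + 12*exp(2*k))*(-3*k^2*exp(k) + 3*k^2 - 8*k*exp(2*k) + 3*k*exp(k) - 6*k + 20*exp(2*k) + 9*exp(k)) + (k^3 - 3*k^2*exp(k) - 3*k^2 - 4*k*exp(2*k) + 9*k*exp(k) + 12*exp(2*k))*(-4*k^2*exp(k) + 3*k^2 - 24*k*exp(2*k) - 12*k*exp(k) + 2*k - 36*exp(2*k) - 4*exp(k)))/(k^3 - 3*k^2*exp(k) - 3*k^2 - 4*k*exp(2*k) + 9*k*exp(k) + 12*exp(2*k))^2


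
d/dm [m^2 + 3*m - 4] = 2*m + 3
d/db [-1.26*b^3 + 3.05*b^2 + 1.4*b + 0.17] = -3.78*b^2 + 6.1*b + 1.4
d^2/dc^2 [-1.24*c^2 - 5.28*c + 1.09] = -2.48000000000000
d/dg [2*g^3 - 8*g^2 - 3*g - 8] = 6*g^2 - 16*g - 3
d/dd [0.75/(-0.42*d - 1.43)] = 0.315/(0.42*d + 1.43)^2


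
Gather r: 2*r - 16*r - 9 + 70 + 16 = 77 - 14*r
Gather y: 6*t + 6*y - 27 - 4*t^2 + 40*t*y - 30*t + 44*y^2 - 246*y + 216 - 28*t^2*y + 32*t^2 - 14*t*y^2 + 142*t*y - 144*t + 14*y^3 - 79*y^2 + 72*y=28*t^2 - 168*t + 14*y^3 + y^2*(-14*t - 35) + y*(-28*t^2 + 182*t - 168) + 189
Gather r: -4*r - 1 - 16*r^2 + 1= -16*r^2 - 4*r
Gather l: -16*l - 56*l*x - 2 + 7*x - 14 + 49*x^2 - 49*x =l*(-56*x - 16) + 49*x^2 - 42*x - 16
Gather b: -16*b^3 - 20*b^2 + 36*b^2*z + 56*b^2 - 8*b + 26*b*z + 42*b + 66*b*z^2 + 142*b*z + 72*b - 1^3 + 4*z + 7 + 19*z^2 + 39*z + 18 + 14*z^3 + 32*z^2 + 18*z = -16*b^3 + b^2*(36*z + 36) + b*(66*z^2 + 168*z + 106) + 14*z^3 + 51*z^2 + 61*z + 24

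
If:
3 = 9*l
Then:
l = 1/3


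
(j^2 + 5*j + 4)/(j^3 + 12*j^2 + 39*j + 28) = 1/(j + 7)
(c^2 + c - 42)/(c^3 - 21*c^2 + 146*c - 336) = (c + 7)/(c^2 - 15*c + 56)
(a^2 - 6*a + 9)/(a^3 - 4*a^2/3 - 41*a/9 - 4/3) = 9*(a - 3)/(9*a^2 + 15*a + 4)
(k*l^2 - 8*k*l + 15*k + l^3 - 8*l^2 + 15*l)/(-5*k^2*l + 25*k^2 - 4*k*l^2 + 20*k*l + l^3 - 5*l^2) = (3 - l)/(5*k - l)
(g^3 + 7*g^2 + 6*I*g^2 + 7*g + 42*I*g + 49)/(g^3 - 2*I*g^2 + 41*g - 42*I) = (g^2 + 7*g*(1 + I) + 49*I)/(g^2 - I*g + 42)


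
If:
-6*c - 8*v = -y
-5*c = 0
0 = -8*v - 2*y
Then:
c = 0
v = 0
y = 0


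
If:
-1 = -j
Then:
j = 1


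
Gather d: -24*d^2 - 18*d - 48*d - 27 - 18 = -24*d^2 - 66*d - 45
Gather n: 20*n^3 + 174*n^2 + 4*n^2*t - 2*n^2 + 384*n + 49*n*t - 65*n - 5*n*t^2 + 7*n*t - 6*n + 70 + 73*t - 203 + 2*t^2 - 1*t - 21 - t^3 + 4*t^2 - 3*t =20*n^3 + n^2*(4*t + 172) + n*(-5*t^2 + 56*t + 313) - t^3 + 6*t^2 + 69*t - 154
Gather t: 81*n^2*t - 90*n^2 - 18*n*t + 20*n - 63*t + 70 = -90*n^2 + 20*n + t*(81*n^2 - 18*n - 63) + 70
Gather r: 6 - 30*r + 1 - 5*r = 7 - 35*r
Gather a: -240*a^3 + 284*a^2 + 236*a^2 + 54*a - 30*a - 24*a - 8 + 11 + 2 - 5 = -240*a^3 + 520*a^2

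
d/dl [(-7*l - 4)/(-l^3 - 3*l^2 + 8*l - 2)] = (-14*l^3 - 33*l^2 - 24*l + 46)/(l^6 + 6*l^5 - 7*l^4 - 44*l^3 + 76*l^2 - 32*l + 4)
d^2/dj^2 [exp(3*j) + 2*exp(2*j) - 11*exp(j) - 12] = (9*exp(2*j) + 8*exp(j) - 11)*exp(j)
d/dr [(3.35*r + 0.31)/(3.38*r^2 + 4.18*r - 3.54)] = (11.323*r^2 + 14.003*r - (3.35*r + 0.31)*(6.76*r + 4.18) - 11.859)/(3.38*r^2 + 4.18*r - 3.54)^2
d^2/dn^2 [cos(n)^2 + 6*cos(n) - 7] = -6*cos(n) - 2*cos(2*n)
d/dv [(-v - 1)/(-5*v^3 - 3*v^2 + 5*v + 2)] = (5*v^3 + 3*v^2 - 5*v - (v + 1)*(15*v^2 + 6*v - 5) - 2)/(5*v^3 + 3*v^2 - 5*v - 2)^2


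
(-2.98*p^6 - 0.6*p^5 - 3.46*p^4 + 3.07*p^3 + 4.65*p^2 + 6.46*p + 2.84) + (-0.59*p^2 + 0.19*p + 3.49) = -2.98*p^6 - 0.6*p^5 - 3.46*p^4 + 3.07*p^3 + 4.06*p^2 + 6.65*p + 6.33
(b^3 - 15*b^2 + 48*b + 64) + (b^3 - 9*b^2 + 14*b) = 2*b^3 - 24*b^2 + 62*b + 64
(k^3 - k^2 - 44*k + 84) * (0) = 0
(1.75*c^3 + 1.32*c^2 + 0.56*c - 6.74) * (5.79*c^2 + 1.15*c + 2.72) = 10.1325*c^5 + 9.6553*c^4 + 9.5204*c^3 - 34.7902*c^2 - 6.2278*c - 18.3328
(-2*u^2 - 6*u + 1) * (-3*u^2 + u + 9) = 6*u^4 + 16*u^3 - 27*u^2 - 53*u + 9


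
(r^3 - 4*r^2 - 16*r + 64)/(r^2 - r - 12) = (r^2 - 16)/(r + 3)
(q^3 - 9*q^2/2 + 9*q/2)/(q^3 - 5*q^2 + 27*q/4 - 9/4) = 2*q/(2*q - 1)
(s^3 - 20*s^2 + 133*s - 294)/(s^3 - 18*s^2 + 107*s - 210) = (s - 7)/(s - 5)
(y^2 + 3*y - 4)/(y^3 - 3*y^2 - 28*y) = (y - 1)/(y*(y - 7))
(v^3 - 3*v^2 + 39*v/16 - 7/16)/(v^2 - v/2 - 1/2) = (16*v^2 - 32*v + 7)/(8*(2*v + 1))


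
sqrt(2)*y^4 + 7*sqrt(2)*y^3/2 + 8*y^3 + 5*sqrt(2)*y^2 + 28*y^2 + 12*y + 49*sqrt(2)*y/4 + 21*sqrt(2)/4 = (y + 1/2)*(y + 3)*(y + 7*sqrt(2)/2)*(sqrt(2)*y + 1)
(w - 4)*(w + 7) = w^2 + 3*w - 28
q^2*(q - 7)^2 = q^4 - 14*q^3 + 49*q^2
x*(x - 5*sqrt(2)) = x^2 - 5*sqrt(2)*x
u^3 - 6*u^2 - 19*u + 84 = (u - 7)*(u - 3)*(u + 4)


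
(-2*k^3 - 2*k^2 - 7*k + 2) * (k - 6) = -2*k^4 + 10*k^3 + 5*k^2 + 44*k - 12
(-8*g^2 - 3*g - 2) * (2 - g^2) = 8*g^4 + 3*g^3 - 14*g^2 - 6*g - 4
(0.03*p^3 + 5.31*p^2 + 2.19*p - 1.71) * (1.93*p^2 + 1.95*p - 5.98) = 0.0579*p^5 + 10.3068*p^4 + 14.4018*p^3 - 30.7836*p^2 - 16.4307*p + 10.2258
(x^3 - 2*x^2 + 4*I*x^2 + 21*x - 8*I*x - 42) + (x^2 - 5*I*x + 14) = x^3 - x^2 + 4*I*x^2 + 21*x - 13*I*x - 28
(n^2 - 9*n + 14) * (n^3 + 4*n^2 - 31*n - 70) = n^5 - 5*n^4 - 53*n^3 + 265*n^2 + 196*n - 980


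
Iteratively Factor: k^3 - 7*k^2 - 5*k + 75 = (k - 5)*(k^2 - 2*k - 15) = (k - 5)*(k + 3)*(k - 5)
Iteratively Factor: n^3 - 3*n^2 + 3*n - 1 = (n - 1)*(n^2 - 2*n + 1) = (n - 1)^2*(n - 1)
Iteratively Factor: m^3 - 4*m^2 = (m - 4)*(m^2) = m*(m - 4)*(m)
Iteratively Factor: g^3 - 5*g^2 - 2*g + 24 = (g - 3)*(g^2 - 2*g - 8) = (g - 4)*(g - 3)*(g + 2)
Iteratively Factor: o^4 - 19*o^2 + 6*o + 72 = (o - 3)*(o^3 + 3*o^2 - 10*o - 24) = (o - 3)*(o + 2)*(o^2 + o - 12) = (o - 3)*(o + 2)*(o + 4)*(o - 3)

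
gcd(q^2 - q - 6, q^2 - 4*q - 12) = q + 2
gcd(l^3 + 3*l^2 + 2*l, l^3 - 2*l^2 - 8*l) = l^2 + 2*l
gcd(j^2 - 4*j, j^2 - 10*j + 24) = j - 4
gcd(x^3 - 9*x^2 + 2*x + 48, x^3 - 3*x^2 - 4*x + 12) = x^2 - x - 6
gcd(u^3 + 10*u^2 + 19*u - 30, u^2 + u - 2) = u - 1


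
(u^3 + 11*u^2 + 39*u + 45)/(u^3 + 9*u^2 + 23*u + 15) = (u + 3)/(u + 1)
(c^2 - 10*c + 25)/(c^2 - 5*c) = (c - 5)/c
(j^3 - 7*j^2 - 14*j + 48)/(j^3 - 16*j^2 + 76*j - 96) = (j + 3)/(j - 6)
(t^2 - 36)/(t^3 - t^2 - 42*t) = (t - 6)/(t*(t - 7))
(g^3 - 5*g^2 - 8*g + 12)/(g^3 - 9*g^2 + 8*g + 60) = (g - 1)/(g - 5)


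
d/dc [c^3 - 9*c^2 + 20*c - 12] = 3*c^2 - 18*c + 20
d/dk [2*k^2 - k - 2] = 4*k - 1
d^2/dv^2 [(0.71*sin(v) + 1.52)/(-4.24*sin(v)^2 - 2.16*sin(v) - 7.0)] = (12.764096*sin(v)^5 + 102.801344*sin(v)^4 - 110.202688*sin(v)^3 - 348.0536*sin(v)^2 + 54.719792*sin(v) + 97.514176)/(4.24*sin(v)^2 + 2.16*sin(v) + 7.0)^3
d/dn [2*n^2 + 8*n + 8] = 4*n + 8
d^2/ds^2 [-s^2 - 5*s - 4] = -2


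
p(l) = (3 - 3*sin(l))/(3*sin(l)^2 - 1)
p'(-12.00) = -184.83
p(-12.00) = -10.20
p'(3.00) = -0.72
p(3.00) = -2.74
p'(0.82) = -10.01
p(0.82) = 1.34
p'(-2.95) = -8.35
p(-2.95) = -4.01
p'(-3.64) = 31.51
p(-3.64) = -4.98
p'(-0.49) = 105.53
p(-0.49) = -13.15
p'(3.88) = -109.99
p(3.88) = 13.97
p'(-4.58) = 0.21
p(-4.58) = 0.01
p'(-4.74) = -0.04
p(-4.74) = 0.00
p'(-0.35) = 22.94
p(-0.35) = -6.22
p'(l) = -6*(3 - 3*sin(l))*sin(l)*cos(l)/(3*sin(l)^2 - 1)^2 - 3*cos(l)/(3*sin(l)^2 - 1)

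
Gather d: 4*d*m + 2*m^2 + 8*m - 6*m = 4*d*m + 2*m^2 + 2*m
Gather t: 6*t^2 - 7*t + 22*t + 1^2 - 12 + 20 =6*t^2 + 15*t + 9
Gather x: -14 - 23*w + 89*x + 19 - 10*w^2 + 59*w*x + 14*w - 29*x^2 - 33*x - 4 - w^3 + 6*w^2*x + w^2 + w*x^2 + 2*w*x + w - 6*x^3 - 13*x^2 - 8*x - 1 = -w^3 - 9*w^2 - 8*w - 6*x^3 + x^2*(w - 42) + x*(6*w^2 + 61*w + 48)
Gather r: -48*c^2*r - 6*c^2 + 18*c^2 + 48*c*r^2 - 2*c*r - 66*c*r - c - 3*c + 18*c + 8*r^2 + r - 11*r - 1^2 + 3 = 12*c^2 + 14*c + r^2*(48*c + 8) + r*(-48*c^2 - 68*c - 10) + 2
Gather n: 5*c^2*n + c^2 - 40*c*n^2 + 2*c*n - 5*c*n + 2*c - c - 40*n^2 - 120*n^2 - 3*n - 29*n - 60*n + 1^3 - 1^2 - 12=c^2 + c + n^2*(-40*c - 160) + n*(5*c^2 - 3*c - 92) - 12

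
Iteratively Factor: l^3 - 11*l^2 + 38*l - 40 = (l - 2)*(l^2 - 9*l + 20) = (l - 5)*(l - 2)*(l - 4)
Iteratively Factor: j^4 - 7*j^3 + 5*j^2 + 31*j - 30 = (j + 2)*(j^3 - 9*j^2 + 23*j - 15) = (j - 5)*(j + 2)*(j^2 - 4*j + 3) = (j - 5)*(j - 1)*(j + 2)*(j - 3)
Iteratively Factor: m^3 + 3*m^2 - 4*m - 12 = (m + 3)*(m^2 - 4) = (m - 2)*(m + 3)*(m + 2)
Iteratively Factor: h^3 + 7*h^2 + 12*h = (h + 4)*(h^2 + 3*h) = h*(h + 4)*(h + 3)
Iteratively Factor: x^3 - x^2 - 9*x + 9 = (x + 3)*(x^2 - 4*x + 3) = (x - 3)*(x + 3)*(x - 1)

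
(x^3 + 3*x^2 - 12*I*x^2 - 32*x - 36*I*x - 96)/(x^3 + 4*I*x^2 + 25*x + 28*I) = (x^2 + x*(3 - 8*I) - 24*I)/(x^2 + 8*I*x - 7)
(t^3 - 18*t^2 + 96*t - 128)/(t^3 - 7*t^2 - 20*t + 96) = (t^2 - 10*t + 16)/(t^2 + t - 12)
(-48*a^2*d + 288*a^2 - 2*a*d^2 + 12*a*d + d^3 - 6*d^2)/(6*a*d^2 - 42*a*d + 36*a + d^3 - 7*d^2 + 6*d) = (-8*a + d)/(d - 1)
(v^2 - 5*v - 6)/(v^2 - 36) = (v + 1)/(v + 6)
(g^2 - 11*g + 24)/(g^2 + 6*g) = (g^2 - 11*g + 24)/(g*(g + 6))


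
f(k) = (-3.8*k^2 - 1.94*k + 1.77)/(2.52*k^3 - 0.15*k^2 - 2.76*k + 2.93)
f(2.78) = -0.68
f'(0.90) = -2.04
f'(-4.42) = 0.07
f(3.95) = -0.45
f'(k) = (-7.6*k - 1.94)/(2.52*k^3 - 0.15*k^2 - 2.76*k + 2.93) + (-7.56*k^2 + 0.3*k + 2.76)*(-3.8*k^2 - 1.94*k + 1.77)/(2.52*k^3 - 0.15*k^2 - 2.76*k + 2.93)^2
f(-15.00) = 0.10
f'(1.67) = 0.80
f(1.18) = -1.61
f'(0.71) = -3.69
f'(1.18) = 0.29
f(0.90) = -1.41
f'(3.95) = 0.13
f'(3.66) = 0.16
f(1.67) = -1.25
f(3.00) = -0.62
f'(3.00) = 0.25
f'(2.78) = 0.30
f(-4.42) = 0.31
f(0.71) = -0.85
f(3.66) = -0.49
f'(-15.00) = 0.01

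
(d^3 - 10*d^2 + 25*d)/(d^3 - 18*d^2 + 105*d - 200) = d/(d - 8)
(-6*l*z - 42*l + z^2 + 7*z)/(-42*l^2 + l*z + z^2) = (z + 7)/(7*l + z)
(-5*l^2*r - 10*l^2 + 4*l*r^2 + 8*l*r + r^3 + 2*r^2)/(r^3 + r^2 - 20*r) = (-5*l^2*r - 10*l^2 + 4*l*r^2 + 8*l*r + r^3 + 2*r^2)/(r*(r^2 + r - 20))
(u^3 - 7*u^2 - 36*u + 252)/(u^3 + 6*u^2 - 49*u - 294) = (u - 6)/(u + 7)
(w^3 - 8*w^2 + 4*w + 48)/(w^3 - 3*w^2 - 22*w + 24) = (w^2 - 2*w - 8)/(w^2 + 3*w - 4)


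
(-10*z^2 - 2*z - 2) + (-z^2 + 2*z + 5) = 3 - 11*z^2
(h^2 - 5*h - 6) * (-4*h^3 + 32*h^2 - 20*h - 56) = -4*h^5 + 52*h^4 - 156*h^3 - 148*h^2 + 400*h + 336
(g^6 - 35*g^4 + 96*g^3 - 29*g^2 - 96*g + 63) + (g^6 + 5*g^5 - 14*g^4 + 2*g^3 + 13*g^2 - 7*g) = 2*g^6 + 5*g^5 - 49*g^4 + 98*g^3 - 16*g^2 - 103*g + 63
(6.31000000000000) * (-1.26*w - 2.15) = -7.9506*w - 13.5665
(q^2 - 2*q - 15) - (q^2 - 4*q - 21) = 2*q + 6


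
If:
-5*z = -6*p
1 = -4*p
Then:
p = -1/4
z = -3/10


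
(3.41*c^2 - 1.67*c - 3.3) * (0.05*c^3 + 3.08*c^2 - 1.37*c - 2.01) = 0.1705*c^5 + 10.4193*c^4 - 9.9803*c^3 - 14.7302*c^2 + 7.8777*c + 6.633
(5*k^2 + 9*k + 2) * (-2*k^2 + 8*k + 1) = -10*k^4 + 22*k^3 + 73*k^2 + 25*k + 2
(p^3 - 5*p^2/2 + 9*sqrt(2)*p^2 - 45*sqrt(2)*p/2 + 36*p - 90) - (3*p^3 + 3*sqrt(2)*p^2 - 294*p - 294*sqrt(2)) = -2*p^3 - 5*p^2/2 + 6*sqrt(2)*p^2 - 45*sqrt(2)*p/2 + 330*p - 90 + 294*sqrt(2)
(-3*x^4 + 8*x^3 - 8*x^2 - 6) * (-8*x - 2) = 24*x^5 - 58*x^4 + 48*x^3 + 16*x^2 + 48*x + 12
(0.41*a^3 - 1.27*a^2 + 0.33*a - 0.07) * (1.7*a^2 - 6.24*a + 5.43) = 0.697*a^5 - 4.7174*a^4 + 10.7121*a^3 - 9.0743*a^2 + 2.2287*a - 0.3801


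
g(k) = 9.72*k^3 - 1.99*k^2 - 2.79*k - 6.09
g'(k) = 29.16*k^2 - 3.98*k - 2.79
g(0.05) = -6.23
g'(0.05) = -2.92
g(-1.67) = -52.25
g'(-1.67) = 85.18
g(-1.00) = -15.01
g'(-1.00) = 30.35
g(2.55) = 135.03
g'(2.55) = 176.67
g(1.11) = 1.65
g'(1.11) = 28.72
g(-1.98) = -83.82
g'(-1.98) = 119.41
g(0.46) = -6.85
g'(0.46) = 1.55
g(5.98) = 1984.66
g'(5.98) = 1016.18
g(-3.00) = -278.07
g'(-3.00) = 271.59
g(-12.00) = -17055.33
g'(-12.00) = 4244.01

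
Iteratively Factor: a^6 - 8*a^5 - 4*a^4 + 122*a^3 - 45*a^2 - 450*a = (a - 5)*(a^5 - 3*a^4 - 19*a^3 + 27*a^2 + 90*a) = (a - 5)*(a + 3)*(a^4 - 6*a^3 - a^2 + 30*a) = (a - 5)*(a + 2)*(a + 3)*(a^3 - 8*a^2 + 15*a) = (a - 5)^2*(a + 2)*(a + 3)*(a^2 - 3*a) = (a - 5)^2*(a - 3)*(a + 2)*(a + 3)*(a)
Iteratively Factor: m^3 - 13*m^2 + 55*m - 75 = (m - 3)*(m^2 - 10*m + 25) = (m - 5)*(m - 3)*(m - 5)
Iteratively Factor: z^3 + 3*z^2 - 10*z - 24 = (z + 4)*(z^2 - z - 6) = (z - 3)*(z + 4)*(z + 2)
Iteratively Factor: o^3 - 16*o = (o)*(o^2 - 16) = o*(o + 4)*(o - 4)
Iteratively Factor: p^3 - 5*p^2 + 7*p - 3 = (p - 1)*(p^2 - 4*p + 3) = (p - 1)^2*(p - 3)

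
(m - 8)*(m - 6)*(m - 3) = m^3 - 17*m^2 + 90*m - 144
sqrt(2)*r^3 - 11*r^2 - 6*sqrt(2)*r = r*(r - 6*sqrt(2))*(sqrt(2)*r + 1)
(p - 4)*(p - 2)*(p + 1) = p^3 - 5*p^2 + 2*p + 8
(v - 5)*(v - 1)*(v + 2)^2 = v^4 - 2*v^3 - 15*v^2 - 4*v + 20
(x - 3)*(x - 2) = x^2 - 5*x + 6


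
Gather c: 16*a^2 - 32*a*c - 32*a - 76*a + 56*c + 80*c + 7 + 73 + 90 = 16*a^2 - 108*a + c*(136 - 32*a) + 170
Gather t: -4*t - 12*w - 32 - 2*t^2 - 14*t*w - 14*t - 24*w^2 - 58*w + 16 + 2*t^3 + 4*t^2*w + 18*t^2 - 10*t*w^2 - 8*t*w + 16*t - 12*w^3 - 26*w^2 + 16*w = 2*t^3 + t^2*(4*w + 16) + t*(-10*w^2 - 22*w - 2) - 12*w^3 - 50*w^2 - 54*w - 16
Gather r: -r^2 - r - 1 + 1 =-r^2 - r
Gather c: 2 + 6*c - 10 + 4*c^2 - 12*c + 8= 4*c^2 - 6*c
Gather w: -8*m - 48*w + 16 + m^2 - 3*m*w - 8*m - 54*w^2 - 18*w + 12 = m^2 - 16*m - 54*w^2 + w*(-3*m - 66) + 28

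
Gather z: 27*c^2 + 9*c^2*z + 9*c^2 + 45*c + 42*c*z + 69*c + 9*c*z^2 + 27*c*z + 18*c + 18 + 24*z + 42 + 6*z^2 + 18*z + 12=36*c^2 + 132*c + z^2*(9*c + 6) + z*(9*c^2 + 69*c + 42) + 72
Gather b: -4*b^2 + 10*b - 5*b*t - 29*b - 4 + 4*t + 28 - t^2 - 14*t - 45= -4*b^2 + b*(-5*t - 19) - t^2 - 10*t - 21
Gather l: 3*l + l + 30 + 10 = 4*l + 40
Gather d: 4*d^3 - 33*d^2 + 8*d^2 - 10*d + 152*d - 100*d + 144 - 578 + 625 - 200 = 4*d^3 - 25*d^2 + 42*d - 9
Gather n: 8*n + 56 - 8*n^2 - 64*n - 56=-8*n^2 - 56*n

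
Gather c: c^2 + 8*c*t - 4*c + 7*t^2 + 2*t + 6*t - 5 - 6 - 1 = c^2 + c*(8*t - 4) + 7*t^2 + 8*t - 12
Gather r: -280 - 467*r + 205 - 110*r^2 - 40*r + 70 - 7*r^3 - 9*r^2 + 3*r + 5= -7*r^3 - 119*r^2 - 504*r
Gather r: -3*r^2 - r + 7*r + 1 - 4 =-3*r^2 + 6*r - 3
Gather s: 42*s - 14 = 42*s - 14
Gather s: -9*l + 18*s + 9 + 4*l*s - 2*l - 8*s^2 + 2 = -11*l - 8*s^2 + s*(4*l + 18) + 11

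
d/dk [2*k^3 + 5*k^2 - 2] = 2*k*(3*k + 5)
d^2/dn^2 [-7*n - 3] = 0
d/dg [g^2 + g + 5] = 2*g + 1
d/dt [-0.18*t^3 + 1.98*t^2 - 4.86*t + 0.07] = -0.54*t^2 + 3.96*t - 4.86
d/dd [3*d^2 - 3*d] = 6*d - 3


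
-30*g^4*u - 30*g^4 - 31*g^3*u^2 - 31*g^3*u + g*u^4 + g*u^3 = (-6*g + u)*(g + u)*(5*g + u)*(g*u + g)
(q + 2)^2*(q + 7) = q^3 + 11*q^2 + 32*q + 28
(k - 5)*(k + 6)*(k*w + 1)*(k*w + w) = k^4*w^2 + 2*k^3*w^2 + k^3*w - 29*k^2*w^2 + 2*k^2*w - 30*k*w^2 - 29*k*w - 30*w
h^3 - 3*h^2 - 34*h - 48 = (h - 8)*(h + 2)*(h + 3)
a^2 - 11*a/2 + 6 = (a - 4)*(a - 3/2)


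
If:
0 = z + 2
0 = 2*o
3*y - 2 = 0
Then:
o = 0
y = 2/3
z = -2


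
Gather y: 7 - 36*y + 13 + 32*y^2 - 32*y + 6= 32*y^2 - 68*y + 26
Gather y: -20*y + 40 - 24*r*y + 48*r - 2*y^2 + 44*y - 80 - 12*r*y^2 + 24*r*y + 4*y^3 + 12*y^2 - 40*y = 48*r + 4*y^3 + y^2*(10 - 12*r) - 16*y - 40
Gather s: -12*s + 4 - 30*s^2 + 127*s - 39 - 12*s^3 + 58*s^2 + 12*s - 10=-12*s^3 + 28*s^2 + 127*s - 45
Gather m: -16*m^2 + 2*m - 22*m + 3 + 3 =-16*m^2 - 20*m + 6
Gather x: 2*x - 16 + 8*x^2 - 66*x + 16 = 8*x^2 - 64*x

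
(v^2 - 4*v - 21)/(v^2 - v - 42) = (v + 3)/(v + 6)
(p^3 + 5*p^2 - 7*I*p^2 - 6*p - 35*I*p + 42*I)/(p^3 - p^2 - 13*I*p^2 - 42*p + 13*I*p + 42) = (p + 6)/(p - 6*I)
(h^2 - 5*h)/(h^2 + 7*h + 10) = h*(h - 5)/(h^2 + 7*h + 10)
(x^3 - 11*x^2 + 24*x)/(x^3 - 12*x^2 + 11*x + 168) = x*(x - 3)/(x^2 - 4*x - 21)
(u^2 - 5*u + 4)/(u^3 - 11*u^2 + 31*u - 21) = (u - 4)/(u^2 - 10*u + 21)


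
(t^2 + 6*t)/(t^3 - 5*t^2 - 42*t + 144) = t/(t^2 - 11*t + 24)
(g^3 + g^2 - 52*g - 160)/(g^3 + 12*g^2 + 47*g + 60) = (g - 8)/(g + 3)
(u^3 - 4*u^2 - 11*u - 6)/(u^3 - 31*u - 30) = (u + 1)/(u + 5)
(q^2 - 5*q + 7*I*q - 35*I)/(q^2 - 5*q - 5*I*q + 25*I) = (q + 7*I)/(q - 5*I)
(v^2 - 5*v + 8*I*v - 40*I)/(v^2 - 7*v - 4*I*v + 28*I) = (v^2 + v*(-5 + 8*I) - 40*I)/(v^2 - v*(7 + 4*I) + 28*I)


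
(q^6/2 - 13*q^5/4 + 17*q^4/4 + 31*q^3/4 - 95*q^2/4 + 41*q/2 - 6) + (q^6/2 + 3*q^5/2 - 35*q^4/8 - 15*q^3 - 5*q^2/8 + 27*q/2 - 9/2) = q^6 - 7*q^5/4 - q^4/8 - 29*q^3/4 - 195*q^2/8 + 34*q - 21/2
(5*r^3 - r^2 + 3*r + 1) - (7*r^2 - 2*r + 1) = 5*r^3 - 8*r^2 + 5*r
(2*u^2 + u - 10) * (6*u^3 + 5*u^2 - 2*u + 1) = 12*u^5 + 16*u^4 - 59*u^3 - 50*u^2 + 21*u - 10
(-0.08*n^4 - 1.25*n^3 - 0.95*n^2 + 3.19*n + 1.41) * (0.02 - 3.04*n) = 0.2432*n^5 + 3.7984*n^4 + 2.863*n^3 - 9.7166*n^2 - 4.2226*n + 0.0282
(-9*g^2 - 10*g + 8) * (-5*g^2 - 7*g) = 45*g^4 + 113*g^3 + 30*g^2 - 56*g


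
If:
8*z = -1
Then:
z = -1/8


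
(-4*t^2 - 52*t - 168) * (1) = -4*t^2 - 52*t - 168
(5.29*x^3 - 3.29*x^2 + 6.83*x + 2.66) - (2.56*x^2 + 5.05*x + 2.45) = 5.29*x^3 - 5.85*x^2 + 1.78*x + 0.21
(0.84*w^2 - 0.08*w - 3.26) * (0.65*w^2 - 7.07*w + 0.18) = 0.546*w^4 - 5.9908*w^3 - 1.4022*w^2 + 23.0338*w - 0.5868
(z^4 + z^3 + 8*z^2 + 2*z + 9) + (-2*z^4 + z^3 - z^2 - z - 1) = -z^4 + 2*z^3 + 7*z^2 + z + 8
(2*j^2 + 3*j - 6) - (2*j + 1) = 2*j^2 + j - 7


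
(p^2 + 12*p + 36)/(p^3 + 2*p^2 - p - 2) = (p^2 + 12*p + 36)/(p^3 + 2*p^2 - p - 2)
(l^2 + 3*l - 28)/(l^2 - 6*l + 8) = (l + 7)/(l - 2)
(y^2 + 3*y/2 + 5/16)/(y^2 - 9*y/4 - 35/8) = (4*y + 1)/(2*(2*y - 7))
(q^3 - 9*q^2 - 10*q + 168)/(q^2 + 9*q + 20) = (q^2 - 13*q + 42)/(q + 5)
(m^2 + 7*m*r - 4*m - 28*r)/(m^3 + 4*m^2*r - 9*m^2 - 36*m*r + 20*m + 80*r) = (m + 7*r)/(m^2 + 4*m*r - 5*m - 20*r)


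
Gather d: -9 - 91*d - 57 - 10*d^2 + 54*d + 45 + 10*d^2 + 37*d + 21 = 0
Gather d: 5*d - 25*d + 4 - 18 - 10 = -20*d - 24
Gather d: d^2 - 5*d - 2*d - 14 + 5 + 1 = d^2 - 7*d - 8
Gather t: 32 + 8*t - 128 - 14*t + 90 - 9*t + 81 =75 - 15*t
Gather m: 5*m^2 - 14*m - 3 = 5*m^2 - 14*m - 3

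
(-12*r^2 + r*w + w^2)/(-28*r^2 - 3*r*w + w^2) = (3*r - w)/(7*r - w)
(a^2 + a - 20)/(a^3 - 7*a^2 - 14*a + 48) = (a^2 + a - 20)/(a^3 - 7*a^2 - 14*a + 48)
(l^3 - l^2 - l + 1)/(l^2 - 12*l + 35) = (l^3 - l^2 - l + 1)/(l^2 - 12*l + 35)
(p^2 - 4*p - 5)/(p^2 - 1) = (p - 5)/(p - 1)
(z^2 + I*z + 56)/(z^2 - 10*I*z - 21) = (z + 8*I)/(z - 3*I)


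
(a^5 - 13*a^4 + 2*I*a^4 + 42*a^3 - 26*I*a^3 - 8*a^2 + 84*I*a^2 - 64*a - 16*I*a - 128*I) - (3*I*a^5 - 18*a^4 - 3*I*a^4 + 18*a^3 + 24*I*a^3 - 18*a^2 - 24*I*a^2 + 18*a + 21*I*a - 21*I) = a^5 - 3*I*a^5 + 5*a^4 + 5*I*a^4 + 24*a^3 - 50*I*a^3 + 10*a^2 + 108*I*a^2 - 82*a - 37*I*a - 107*I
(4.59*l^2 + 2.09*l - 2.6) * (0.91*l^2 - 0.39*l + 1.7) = 4.1769*l^4 + 0.1118*l^3 + 4.6219*l^2 + 4.567*l - 4.42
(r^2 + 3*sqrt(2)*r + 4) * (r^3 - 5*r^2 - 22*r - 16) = r^5 - 5*r^4 + 3*sqrt(2)*r^4 - 15*sqrt(2)*r^3 - 18*r^3 - 66*sqrt(2)*r^2 - 36*r^2 - 88*r - 48*sqrt(2)*r - 64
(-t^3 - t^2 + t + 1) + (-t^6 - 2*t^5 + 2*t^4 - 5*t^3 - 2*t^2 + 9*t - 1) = -t^6 - 2*t^5 + 2*t^4 - 6*t^3 - 3*t^2 + 10*t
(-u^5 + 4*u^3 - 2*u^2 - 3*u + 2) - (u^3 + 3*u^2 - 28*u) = -u^5 + 3*u^3 - 5*u^2 + 25*u + 2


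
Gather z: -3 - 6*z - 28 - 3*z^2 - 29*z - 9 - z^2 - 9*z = -4*z^2 - 44*z - 40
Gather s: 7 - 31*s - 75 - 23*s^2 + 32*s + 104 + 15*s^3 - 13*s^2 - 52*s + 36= 15*s^3 - 36*s^2 - 51*s + 72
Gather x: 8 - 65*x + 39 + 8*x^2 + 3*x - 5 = 8*x^2 - 62*x + 42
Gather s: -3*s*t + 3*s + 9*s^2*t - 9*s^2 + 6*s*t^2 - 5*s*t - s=s^2*(9*t - 9) + s*(6*t^2 - 8*t + 2)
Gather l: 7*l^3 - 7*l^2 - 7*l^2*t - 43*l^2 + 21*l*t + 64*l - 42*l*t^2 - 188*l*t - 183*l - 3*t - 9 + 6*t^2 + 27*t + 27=7*l^3 + l^2*(-7*t - 50) + l*(-42*t^2 - 167*t - 119) + 6*t^2 + 24*t + 18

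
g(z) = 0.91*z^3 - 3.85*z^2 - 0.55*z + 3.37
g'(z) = 2.73*z^2 - 7.7*z - 0.55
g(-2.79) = -44.83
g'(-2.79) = 42.18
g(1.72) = -4.34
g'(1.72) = -5.72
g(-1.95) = -16.94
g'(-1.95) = 24.85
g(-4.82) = -185.33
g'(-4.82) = 99.99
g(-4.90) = -193.43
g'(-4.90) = 102.73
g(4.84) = 13.70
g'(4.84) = 26.13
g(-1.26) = -3.87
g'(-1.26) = 13.49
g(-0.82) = 0.73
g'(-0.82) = 7.60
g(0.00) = 3.37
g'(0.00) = -0.55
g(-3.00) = -54.20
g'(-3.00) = 47.12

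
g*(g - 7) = g^2 - 7*g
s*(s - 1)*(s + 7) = s^3 + 6*s^2 - 7*s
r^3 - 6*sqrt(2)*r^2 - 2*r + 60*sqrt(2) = (r - 5*sqrt(2))*(r - 3*sqrt(2))*(r + 2*sqrt(2))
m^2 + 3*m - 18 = (m - 3)*(m + 6)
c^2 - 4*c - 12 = (c - 6)*(c + 2)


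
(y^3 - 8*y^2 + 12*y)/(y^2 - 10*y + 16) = y*(y - 6)/(y - 8)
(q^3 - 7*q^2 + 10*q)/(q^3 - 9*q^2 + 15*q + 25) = q*(q - 2)/(q^2 - 4*q - 5)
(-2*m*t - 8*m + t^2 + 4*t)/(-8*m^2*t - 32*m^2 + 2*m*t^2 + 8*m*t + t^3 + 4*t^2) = 1/(4*m + t)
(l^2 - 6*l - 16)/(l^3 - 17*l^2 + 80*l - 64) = (l + 2)/(l^2 - 9*l + 8)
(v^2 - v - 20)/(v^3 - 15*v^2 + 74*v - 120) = (v + 4)/(v^2 - 10*v + 24)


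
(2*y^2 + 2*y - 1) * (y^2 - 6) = 2*y^4 + 2*y^3 - 13*y^2 - 12*y + 6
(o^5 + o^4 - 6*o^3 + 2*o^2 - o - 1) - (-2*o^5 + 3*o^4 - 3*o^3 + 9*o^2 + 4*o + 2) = 3*o^5 - 2*o^4 - 3*o^3 - 7*o^2 - 5*o - 3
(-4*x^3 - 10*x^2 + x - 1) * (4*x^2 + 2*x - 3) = -16*x^5 - 48*x^4 - 4*x^3 + 28*x^2 - 5*x + 3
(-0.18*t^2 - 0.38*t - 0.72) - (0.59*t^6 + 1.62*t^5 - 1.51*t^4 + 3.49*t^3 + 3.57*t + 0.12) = -0.59*t^6 - 1.62*t^5 + 1.51*t^4 - 3.49*t^3 - 0.18*t^2 - 3.95*t - 0.84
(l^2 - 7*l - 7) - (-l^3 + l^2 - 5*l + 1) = l^3 - 2*l - 8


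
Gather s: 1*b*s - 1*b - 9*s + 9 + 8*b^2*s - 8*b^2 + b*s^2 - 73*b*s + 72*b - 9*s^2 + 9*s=-8*b^2 + 71*b + s^2*(b - 9) + s*(8*b^2 - 72*b) + 9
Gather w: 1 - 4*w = 1 - 4*w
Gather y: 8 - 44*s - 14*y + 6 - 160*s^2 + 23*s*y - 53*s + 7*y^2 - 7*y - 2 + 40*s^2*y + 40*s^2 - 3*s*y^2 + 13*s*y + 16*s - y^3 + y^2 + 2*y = -120*s^2 - 81*s - y^3 + y^2*(8 - 3*s) + y*(40*s^2 + 36*s - 19) + 12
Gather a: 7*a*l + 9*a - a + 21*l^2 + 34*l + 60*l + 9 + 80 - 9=a*(7*l + 8) + 21*l^2 + 94*l + 80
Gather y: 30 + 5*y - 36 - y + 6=4*y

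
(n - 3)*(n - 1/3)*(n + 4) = n^3 + 2*n^2/3 - 37*n/3 + 4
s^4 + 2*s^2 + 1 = (s - I)*(s + I)*(-I*s + 1)*(I*s + 1)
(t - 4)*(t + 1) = t^2 - 3*t - 4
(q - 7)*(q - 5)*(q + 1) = q^3 - 11*q^2 + 23*q + 35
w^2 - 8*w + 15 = (w - 5)*(w - 3)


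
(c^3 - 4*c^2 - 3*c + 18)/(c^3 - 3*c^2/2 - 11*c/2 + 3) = 2*(c - 3)/(2*c - 1)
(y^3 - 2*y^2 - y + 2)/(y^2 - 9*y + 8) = (y^2 - y - 2)/(y - 8)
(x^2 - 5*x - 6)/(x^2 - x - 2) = (x - 6)/(x - 2)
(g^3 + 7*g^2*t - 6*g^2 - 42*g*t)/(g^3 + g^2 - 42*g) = (g + 7*t)/(g + 7)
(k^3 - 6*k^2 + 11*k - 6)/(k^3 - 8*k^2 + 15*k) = (k^2 - 3*k + 2)/(k*(k - 5))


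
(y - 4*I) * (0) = 0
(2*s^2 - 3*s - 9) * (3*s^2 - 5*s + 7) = 6*s^4 - 19*s^3 + 2*s^2 + 24*s - 63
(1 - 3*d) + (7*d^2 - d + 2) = 7*d^2 - 4*d + 3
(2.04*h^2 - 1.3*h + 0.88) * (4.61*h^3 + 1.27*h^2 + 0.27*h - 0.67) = 9.4044*h^5 - 3.4022*h^4 + 2.9566*h^3 - 0.6002*h^2 + 1.1086*h - 0.5896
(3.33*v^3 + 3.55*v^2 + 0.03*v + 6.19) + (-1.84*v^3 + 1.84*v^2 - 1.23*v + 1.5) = 1.49*v^3 + 5.39*v^2 - 1.2*v + 7.69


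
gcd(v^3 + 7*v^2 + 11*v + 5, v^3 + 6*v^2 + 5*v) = v^2 + 6*v + 5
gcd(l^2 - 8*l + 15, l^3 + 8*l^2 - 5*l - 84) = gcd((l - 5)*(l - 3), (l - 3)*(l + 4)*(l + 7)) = l - 3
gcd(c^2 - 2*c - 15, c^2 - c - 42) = 1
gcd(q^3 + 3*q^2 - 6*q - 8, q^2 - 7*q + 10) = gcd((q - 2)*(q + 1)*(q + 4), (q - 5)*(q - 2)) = q - 2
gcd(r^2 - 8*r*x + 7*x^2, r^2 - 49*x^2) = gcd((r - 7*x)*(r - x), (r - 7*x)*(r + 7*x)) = -r + 7*x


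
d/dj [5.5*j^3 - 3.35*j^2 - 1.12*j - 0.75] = 16.5*j^2 - 6.7*j - 1.12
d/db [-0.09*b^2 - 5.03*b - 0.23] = -0.18*b - 5.03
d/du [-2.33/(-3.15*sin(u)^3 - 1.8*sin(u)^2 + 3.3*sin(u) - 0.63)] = (-22.0185*sin(u)^2 - 8.388*sin(u) + 7.689)*cos(u)/(3.15*sin(u)^3 + 1.8*sin(u)^2 - 3.3*sin(u) + 0.63)^2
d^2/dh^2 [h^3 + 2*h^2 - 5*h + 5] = 6*h + 4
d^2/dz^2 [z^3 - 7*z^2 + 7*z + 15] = 6*z - 14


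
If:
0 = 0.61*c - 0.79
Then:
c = 1.30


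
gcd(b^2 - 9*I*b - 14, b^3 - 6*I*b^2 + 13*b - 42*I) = b^2 - 9*I*b - 14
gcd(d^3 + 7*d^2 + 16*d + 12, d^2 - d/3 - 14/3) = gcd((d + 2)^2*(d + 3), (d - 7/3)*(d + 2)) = d + 2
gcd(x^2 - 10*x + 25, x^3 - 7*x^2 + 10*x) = x - 5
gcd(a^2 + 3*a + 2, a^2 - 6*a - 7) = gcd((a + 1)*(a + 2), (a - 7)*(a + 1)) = a + 1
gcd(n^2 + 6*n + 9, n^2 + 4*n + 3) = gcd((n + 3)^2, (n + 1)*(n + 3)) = n + 3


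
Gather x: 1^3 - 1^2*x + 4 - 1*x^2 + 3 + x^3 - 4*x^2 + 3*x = x^3 - 5*x^2 + 2*x + 8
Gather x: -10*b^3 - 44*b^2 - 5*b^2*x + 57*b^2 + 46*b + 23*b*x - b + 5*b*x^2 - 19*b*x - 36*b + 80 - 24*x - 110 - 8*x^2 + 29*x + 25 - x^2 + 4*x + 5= -10*b^3 + 13*b^2 + 9*b + x^2*(5*b - 9) + x*(-5*b^2 + 4*b + 9)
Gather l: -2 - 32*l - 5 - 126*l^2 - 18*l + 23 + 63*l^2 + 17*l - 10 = -63*l^2 - 33*l + 6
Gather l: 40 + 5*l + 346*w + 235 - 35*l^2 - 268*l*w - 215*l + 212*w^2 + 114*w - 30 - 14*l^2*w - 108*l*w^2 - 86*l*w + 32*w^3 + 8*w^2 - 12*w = l^2*(-14*w - 35) + l*(-108*w^2 - 354*w - 210) + 32*w^3 + 220*w^2 + 448*w + 245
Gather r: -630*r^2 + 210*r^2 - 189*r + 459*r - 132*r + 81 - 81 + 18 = -420*r^2 + 138*r + 18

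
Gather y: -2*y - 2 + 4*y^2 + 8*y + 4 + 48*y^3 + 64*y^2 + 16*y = 48*y^3 + 68*y^2 + 22*y + 2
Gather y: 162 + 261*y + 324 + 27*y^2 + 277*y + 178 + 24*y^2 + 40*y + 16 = 51*y^2 + 578*y + 680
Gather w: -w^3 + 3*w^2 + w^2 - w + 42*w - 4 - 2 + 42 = -w^3 + 4*w^2 + 41*w + 36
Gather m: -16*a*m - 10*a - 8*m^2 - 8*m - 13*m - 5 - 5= -10*a - 8*m^2 + m*(-16*a - 21) - 10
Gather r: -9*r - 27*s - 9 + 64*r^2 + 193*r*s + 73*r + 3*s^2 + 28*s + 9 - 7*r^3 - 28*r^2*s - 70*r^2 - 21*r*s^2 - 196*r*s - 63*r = -7*r^3 + r^2*(-28*s - 6) + r*(-21*s^2 - 3*s + 1) + 3*s^2 + s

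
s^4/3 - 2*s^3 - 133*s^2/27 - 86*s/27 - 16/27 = (s/3 + 1/3)*(s - 8)*(s + 1/3)*(s + 2/3)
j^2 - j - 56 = (j - 8)*(j + 7)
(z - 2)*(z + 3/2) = z^2 - z/2 - 3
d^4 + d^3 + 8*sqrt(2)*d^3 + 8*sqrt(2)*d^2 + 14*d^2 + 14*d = d*(d + 1)*(d + sqrt(2))*(d + 7*sqrt(2))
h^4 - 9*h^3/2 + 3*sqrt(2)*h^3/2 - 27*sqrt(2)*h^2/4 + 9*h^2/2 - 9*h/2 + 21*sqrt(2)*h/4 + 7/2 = (h - 7/2)*(h - 1)*(h + sqrt(2)/2)*(h + sqrt(2))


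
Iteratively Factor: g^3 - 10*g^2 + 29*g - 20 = (g - 5)*(g^2 - 5*g + 4) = (g - 5)*(g - 1)*(g - 4)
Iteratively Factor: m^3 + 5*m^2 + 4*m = (m + 1)*(m^2 + 4*m) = m*(m + 1)*(m + 4)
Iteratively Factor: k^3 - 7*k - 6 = (k + 1)*(k^2 - k - 6) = (k - 3)*(k + 1)*(k + 2)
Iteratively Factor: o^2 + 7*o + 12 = (o + 3)*(o + 4)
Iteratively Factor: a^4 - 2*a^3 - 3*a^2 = (a)*(a^3 - 2*a^2 - 3*a) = a*(a - 3)*(a^2 + a) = a^2*(a - 3)*(a + 1)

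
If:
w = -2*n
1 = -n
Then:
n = -1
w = 2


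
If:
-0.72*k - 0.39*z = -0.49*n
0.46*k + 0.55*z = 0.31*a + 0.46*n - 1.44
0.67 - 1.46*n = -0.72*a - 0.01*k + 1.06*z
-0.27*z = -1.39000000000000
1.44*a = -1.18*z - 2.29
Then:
No Solution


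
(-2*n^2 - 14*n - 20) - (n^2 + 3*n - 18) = -3*n^2 - 17*n - 2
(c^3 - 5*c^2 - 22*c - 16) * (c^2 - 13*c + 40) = c^5 - 18*c^4 + 83*c^3 + 70*c^2 - 672*c - 640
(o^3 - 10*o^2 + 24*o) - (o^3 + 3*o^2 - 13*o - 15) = -13*o^2 + 37*o + 15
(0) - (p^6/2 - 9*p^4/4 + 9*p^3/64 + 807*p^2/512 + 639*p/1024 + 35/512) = -p^6/2 + 9*p^4/4 - 9*p^3/64 - 807*p^2/512 - 639*p/1024 - 35/512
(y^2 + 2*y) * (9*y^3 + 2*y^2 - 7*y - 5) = 9*y^5 + 20*y^4 - 3*y^3 - 19*y^2 - 10*y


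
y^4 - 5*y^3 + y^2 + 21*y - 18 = (y - 3)^2*(y - 1)*(y + 2)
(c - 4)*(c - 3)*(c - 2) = c^3 - 9*c^2 + 26*c - 24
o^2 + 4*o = o*(o + 4)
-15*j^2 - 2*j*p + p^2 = (-5*j + p)*(3*j + p)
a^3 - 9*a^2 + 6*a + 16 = (a - 8)*(a - 2)*(a + 1)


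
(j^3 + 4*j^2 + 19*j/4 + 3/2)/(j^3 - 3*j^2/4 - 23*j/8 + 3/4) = 2*(2*j^2 + 5*j + 2)/(4*j^2 - 9*j + 2)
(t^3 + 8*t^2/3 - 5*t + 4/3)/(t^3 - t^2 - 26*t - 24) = (3*t^2 - 4*t + 1)/(3*(t^2 - 5*t - 6))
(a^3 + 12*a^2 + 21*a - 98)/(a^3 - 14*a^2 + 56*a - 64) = (a^2 + 14*a + 49)/(a^2 - 12*a + 32)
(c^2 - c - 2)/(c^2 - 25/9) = 9*(c^2 - c - 2)/(9*c^2 - 25)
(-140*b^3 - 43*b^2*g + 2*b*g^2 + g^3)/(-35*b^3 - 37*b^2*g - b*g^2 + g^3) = (4*b + g)/(b + g)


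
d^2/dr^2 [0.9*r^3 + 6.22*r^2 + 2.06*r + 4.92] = 5.4*r + 12.44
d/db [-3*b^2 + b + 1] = 1 - 6*b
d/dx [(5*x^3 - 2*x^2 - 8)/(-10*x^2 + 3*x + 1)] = (-50*x^4 + 30*x^3 + 9*x^2 - 164*x + 24)/(100*x^4 - 60*x^3 - 11*x^2 + 6*x + 1)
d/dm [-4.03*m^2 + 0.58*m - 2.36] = 0.58 - 8.06*m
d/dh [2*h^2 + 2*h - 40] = 4*h + 2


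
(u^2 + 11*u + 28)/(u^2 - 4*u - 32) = (u + 7)/(u - 8)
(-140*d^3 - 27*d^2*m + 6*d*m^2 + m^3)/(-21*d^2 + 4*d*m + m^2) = (20*d^2 + d*m - m^2)/(3*d - m)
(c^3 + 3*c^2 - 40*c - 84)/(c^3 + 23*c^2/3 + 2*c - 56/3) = 3*(c - 6)/(3*c - 4)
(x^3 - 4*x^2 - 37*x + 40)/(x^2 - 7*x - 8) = (x^2 + 4*x - 5)/(x + 1)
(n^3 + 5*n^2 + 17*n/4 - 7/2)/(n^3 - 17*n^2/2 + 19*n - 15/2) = (n^2 + 11*n/2 + 7)/(n^2 - 8*n + 15)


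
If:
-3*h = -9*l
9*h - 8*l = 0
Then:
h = 0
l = 0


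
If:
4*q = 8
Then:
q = 2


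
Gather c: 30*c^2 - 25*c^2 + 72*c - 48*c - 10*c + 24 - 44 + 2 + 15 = 5*c^2 + 14*c - 3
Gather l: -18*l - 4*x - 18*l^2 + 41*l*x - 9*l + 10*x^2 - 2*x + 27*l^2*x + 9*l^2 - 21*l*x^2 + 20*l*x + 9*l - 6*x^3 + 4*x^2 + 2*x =l^2*(27*x - 9) + l*(-21*x^2 + 61*x - 18) - 6*x^3 + 14*x^2 - 4*x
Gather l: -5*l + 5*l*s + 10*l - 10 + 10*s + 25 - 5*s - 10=l*(5*s + 5) + 5*s + 5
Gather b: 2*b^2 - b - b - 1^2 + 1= 2*b^2 - 2*b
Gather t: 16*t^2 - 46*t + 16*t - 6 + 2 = 16*t^2 - 30*t - 4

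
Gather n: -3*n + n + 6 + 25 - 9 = 22 - 2*n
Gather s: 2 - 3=-1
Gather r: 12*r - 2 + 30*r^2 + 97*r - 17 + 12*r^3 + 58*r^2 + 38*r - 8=12*r^3 + 88*r^2 + 147*r - 27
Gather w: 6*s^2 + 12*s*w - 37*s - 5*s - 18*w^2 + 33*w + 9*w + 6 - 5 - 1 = 6*s^2 - 42*s - 18*w^2 + w*(12*s + 42)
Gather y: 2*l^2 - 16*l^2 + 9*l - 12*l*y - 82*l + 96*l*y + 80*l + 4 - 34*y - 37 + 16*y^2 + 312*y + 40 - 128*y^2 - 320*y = -14*l^2 + 7*l - 112*y^2 + y*(84*l - 42) + 7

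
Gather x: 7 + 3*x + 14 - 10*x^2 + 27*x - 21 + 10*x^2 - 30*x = 0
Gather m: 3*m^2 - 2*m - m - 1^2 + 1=3*m^2 - 3*m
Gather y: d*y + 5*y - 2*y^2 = -2*y^2 + y*(d + 5)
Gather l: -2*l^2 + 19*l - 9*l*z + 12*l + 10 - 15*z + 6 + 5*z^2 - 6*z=-2*l^2 + l*(31 - 9*z) + 5*z^2 - 21*z + 16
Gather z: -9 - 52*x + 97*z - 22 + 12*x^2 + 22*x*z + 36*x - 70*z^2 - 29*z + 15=12*x^2 - 16*x - 70*z^2 + z*(22*x + 68) - 16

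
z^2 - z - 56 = (z - 8)*(z + 7)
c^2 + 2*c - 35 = (c - 5)*(c + 7)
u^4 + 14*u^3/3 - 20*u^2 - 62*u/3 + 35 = (u - 3)*(u - 1)*(u + 5/3)*(u + 7)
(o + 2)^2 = o^2 + 4*o + 4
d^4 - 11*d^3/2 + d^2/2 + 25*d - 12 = (d - 4)*(d - 3)*(d - 1/2)*(d + 2)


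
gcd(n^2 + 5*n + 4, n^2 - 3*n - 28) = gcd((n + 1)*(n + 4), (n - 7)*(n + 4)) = n + 4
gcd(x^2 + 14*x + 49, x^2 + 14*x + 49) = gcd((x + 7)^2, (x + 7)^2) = x^2 + 14*x + 49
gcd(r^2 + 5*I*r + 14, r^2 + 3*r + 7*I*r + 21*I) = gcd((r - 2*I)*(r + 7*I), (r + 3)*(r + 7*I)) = r + 7*I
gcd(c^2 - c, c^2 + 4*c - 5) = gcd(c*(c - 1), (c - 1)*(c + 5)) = c - 1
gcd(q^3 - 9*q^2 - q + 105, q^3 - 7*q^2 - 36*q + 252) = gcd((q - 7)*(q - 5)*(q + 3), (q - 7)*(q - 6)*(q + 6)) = q - 7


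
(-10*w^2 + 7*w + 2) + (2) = -10*w^2 + 7*w + 4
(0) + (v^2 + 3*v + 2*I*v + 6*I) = v^2 + 3*v + 2*I*v + 6*I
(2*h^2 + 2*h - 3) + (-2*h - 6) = 2*h^2 - 9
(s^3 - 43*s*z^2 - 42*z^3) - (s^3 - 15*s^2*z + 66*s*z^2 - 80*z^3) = 15*s^2*z - 109*s*z^2 + 38*z^3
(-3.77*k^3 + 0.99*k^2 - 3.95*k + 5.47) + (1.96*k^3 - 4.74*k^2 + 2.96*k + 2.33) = -1.81*k^3 - 3.75*k^2 - 0.99*k + 7.8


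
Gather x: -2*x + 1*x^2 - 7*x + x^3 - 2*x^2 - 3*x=x^3 - x^2 - 12*x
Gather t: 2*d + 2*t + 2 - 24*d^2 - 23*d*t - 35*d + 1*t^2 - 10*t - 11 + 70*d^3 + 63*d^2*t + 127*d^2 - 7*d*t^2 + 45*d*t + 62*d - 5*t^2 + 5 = 70*d^3 + 103*d^2 + 29*d + t^2*(-7*d - 4) + t*(63*d^2 + 22*d - 8) - 4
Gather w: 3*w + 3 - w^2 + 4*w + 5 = -w^2 + 7*w + 8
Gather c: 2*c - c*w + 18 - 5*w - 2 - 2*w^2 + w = c*(2 - w) - 2*w^2 - 4*w + 16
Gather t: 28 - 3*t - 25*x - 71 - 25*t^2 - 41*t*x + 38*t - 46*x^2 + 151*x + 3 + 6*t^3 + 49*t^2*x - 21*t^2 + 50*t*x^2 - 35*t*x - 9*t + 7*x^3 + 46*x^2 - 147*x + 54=6*t^3 + t^2*(49*x - 46) + t*(50*x^2 - 76*x + 26) + 7*x^3 - 21*x + 14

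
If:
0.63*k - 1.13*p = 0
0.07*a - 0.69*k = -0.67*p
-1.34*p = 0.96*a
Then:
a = 0.00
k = 0.00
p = 0.00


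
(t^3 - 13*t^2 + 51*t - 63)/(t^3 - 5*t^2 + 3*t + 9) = (t - 7)/(t + 1)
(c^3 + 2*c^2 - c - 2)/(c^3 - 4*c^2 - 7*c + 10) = (c + 1)/(c - 5)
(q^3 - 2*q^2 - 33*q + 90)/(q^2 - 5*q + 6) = (q^2 + q - 30)/(q - 2)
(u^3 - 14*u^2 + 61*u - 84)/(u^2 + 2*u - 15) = (u^2 - 11*u + 28)/(u + 5)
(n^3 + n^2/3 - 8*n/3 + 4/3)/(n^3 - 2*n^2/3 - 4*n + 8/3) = (n - 1)/(n - 2)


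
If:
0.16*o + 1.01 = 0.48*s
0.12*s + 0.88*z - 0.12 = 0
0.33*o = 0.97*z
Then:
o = -0.39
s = 1.97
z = -0.13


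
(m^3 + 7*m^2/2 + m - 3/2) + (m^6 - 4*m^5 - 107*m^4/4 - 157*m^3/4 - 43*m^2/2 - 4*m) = m^6 - 4*m^5 - 107*m^4/4 - 153*m^3/4 - 18*m^2 - 3*m - 3/2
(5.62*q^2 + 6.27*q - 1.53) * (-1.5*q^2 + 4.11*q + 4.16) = -8.43*q^4 + 13.6932*q^3 + 51.4439*q^2 + 19.7949*q - 6.3648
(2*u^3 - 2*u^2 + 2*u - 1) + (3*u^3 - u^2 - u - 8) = 5*u^3 - 3*u^2 + u - 9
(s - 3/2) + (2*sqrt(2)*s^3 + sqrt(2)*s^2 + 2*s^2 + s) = 2*sqrt(2)*s^3 + sqrt(2)*s^2 + 2*s^2 + 2*s - 3/2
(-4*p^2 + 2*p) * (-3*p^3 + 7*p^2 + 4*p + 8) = 12*p^5 - 34*p^4 - 2*p^3 - 24*p^2 + 16*p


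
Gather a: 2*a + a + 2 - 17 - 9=3*a - 24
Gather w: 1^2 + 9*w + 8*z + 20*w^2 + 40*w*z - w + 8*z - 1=20*w^2 + w*(40*z + 8) + 16*z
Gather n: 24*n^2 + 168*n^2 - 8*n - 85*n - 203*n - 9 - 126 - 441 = 192*n^2 - 296*n - 576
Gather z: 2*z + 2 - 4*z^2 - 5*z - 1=-4*z^2 - 3*z + 1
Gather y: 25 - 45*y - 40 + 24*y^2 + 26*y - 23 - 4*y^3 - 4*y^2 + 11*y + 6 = -4*y^3 + 20*y^2 - 8*y - 32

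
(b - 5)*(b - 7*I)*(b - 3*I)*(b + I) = b^4 - 5*b^3 - 9*I*b^3 - 11*b^2 + 45*I*b^2 + 55*b - 21*I*b + 105*I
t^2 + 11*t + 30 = (t + 5)*(t + 6)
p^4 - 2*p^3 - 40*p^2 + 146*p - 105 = (p - 5)*(p - 3)*(p - 1)*(p + 7)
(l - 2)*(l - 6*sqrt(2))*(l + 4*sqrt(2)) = l^3 - 2*sqrt(2)*l^2 - 2*l^2 - 48*l + 4*sqrt(2)*l + 96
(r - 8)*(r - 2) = r^2 - 10*r + 16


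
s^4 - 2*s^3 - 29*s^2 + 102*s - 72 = (s - 4)*(s - 3)*(s - 1)*(s + 6)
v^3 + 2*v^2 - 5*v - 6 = (v - 2)*(v + 1)*(v + 3)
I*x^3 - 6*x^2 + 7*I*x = x*(x + 7*I)*(I*x + 1)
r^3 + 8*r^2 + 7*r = r*(r + 1)*(r + 7)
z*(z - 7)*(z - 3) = z^3 - 10*z^2 + 21*z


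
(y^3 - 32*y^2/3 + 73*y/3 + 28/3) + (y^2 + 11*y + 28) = y^3 - 29*y^2/3 + 106*y/3 + 112/3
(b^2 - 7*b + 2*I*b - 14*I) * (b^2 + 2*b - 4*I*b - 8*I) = b^4 - 5*b^3 - 2*I*b^3 - 6*b^2 + 10*I*b^2 - 40*b + 28*I*b - 112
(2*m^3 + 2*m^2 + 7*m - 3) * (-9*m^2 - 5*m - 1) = -18*m^5 - 28*m^4 - 75*m^3 - 10*m^2 + 8*m + 3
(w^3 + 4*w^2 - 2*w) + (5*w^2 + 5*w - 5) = w^3 + 9*w^2 + 3*w - 5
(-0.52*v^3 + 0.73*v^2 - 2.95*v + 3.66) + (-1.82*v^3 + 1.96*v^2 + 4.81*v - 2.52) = -2.34*v^3 + 2.69*v^2 + 1.86*v + 1.14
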